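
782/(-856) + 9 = 8.09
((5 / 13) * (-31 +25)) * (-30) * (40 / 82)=33.77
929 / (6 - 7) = -929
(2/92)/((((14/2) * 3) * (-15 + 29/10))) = -5/58443 = 0.00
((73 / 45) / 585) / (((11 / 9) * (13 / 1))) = 73/418275 = 0.00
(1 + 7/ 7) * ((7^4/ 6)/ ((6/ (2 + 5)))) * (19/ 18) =319333/324 = 985.60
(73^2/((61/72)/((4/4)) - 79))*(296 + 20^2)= -267046848/5627 = -47458.12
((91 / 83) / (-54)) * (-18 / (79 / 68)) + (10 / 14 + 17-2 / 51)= 14037014/780283 = 17.99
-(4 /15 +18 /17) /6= -169/765 = -0.22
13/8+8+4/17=1341/136 = 9.86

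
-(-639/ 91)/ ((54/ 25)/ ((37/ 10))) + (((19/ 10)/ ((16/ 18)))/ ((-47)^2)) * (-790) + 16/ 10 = 310308013/24122280 = 12.86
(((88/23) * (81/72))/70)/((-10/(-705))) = 13959/3220 = 4.34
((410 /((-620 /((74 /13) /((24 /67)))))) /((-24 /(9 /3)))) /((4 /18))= 304917/51584 = 5.91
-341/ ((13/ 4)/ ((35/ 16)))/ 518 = -1705/3848 = -0.44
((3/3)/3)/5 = 1/15 = 0.07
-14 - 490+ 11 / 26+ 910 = 10567/26 = 406.42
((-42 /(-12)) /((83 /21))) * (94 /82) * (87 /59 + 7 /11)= 4732665/2208547 = 2.14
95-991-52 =-948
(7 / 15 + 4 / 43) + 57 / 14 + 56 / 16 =8.13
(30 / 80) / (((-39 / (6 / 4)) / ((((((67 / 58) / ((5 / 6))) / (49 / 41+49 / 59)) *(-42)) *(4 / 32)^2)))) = 4375971/675584000 = 0.01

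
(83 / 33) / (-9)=-83/297 = -0.28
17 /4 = 4.25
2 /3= 0.67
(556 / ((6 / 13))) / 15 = 3614/45 = 80.31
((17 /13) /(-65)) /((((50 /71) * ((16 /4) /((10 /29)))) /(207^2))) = -51718743/490100 = -105.53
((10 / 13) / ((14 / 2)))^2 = 100/8281 = 0.01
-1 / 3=-0.33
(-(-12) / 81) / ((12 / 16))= 16/81 = 0.20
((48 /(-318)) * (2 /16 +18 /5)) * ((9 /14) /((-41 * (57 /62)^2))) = 286378/27455855 = 0.01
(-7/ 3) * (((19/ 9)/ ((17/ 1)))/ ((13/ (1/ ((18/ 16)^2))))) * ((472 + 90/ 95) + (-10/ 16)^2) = -4029053/483327 = -8.34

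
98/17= 5.76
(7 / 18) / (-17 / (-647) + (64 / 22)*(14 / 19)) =946561/5281362 = 0.18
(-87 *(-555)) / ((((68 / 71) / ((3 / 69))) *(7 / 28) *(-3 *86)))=-33.98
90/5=18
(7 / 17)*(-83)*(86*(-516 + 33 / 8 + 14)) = 99507289/68 = 1463342.49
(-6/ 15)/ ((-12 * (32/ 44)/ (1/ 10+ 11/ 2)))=77/300 = 0.26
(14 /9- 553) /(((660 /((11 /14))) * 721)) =-709/778680 = 0.00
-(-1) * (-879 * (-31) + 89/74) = 27250.20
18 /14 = 1.29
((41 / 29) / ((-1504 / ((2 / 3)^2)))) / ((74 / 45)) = -205/806896 = 0.00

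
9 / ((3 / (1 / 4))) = 0.75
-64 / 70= -0.91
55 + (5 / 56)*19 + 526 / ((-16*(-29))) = 23479/406 = 57.83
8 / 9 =0.89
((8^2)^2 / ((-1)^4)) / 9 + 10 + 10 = 4276/9 = 475.11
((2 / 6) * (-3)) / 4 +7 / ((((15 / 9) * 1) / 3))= 247/20 = 12.35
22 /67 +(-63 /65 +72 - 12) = 258509/4355 = 59.36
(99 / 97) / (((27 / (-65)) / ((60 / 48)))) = -3575/1164 = -3.07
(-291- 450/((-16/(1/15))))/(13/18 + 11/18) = -6939/32 = -216.84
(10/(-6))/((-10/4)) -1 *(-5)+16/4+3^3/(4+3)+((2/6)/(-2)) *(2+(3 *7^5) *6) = -1058564/21 = -50407.81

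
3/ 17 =0.18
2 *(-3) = -6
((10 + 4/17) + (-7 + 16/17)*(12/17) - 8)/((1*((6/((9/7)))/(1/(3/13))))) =-1.90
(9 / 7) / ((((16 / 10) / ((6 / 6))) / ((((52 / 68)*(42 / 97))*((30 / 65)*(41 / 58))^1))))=16605/191284 = 0.09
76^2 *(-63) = -363888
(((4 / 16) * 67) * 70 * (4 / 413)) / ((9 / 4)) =2680/531 = 5.05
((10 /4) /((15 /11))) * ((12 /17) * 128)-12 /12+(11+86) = 4448/17 = 261.65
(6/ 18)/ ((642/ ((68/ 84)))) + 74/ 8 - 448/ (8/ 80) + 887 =-3583.75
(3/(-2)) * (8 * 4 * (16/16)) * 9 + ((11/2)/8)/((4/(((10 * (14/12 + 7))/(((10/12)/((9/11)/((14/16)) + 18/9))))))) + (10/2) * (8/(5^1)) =-5993/16 = -374.56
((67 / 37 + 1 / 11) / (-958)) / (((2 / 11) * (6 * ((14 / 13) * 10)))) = -1677/9924880 = 0.00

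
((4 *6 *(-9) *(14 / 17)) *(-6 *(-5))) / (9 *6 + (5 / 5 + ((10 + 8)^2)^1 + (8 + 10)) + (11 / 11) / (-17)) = -3240/241 = -13.44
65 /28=2.32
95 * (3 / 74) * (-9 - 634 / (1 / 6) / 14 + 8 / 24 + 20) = -259730/259 = -1002.82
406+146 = 552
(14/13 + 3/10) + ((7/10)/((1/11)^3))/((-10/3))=-361573/1300 = -278.13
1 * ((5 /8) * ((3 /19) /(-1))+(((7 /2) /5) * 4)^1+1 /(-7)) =13611/5320 = 2.56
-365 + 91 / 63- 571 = -8411/9 = -934.56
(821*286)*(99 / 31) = 23245794/31 = 749864.32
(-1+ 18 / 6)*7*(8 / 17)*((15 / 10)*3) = 504/17 = 29.65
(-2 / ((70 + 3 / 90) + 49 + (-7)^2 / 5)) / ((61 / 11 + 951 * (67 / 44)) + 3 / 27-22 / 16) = -9504/889179581 = 0.00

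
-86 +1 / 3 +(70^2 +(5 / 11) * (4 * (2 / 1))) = 158993/33 = 4817.97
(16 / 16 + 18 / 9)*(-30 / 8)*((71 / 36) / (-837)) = 0.03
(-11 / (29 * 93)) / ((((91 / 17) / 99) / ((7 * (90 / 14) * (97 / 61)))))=-26936415/4990349 = -5.40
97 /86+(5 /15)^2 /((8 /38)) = 1.66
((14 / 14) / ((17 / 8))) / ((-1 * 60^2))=-1/7650 = 0.00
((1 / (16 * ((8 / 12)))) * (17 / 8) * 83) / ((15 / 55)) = 15521/256 = 60.63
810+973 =1783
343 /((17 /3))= 1029/17 = 60.53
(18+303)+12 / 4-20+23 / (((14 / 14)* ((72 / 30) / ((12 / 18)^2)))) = 308.26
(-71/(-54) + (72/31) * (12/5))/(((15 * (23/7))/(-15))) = -17549/8370 = -2.10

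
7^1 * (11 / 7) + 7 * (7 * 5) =256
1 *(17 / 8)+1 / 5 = 93/40 = 2.32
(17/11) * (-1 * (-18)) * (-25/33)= -2550/121 = -21.07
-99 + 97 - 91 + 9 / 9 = -92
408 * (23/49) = 191.51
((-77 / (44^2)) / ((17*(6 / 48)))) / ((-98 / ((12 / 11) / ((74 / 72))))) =108/532763 = 0.00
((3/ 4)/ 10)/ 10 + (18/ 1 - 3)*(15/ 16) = 1407/100 = 14.07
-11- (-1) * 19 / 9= -80/9 = -8.89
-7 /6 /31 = -7/186 = -0.04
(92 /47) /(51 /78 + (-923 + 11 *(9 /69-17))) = -55016/31138957 = 0.00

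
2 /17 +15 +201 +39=4337/17 = 255.12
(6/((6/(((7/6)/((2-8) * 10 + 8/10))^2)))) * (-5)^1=-6125/3154176 = 0.00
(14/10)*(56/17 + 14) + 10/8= 8657/340 = 25.46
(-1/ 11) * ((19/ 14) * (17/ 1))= -323/154 = -2.10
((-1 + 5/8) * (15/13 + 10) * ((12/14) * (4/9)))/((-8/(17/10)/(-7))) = -493/208 = -2.37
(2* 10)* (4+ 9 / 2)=170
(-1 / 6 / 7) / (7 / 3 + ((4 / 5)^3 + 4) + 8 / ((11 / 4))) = -1375/563318 = 0.00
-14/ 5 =-2.80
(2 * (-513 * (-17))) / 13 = 17442/13 = 1341.69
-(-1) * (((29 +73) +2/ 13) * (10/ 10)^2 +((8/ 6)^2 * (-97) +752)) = 79760/117 = 681.71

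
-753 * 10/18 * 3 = -1255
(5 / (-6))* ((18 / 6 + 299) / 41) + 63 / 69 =-5.23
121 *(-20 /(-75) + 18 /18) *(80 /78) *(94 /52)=432212/1521 = 284.16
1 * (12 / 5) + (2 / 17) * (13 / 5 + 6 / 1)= 58/17 = 3.41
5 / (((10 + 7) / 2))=10/17 = 0.59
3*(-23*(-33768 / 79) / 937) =2329992/74023 = 31.48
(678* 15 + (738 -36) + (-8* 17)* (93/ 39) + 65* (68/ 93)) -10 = 12797530/1209 = 10585.22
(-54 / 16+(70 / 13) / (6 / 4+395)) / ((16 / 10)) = -2.10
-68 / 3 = -22.67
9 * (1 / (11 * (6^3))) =1/264 = 0.00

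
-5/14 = -0.36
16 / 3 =5.33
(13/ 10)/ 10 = 13/100 = 0.13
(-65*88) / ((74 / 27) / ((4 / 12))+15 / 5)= -51480/101 = -509.70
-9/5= -1.80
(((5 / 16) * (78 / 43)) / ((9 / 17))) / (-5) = -221/1032 = -0.21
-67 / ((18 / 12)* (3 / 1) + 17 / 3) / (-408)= 67/4148 = 0.02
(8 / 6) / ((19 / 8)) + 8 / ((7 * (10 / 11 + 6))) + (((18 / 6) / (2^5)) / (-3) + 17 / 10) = 152933/63840 = 2.40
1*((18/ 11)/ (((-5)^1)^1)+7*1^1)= 367/55 = 6.67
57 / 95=3/5 = 0.60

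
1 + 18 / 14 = 16/7 = 2.29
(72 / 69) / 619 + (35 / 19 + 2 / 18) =1.95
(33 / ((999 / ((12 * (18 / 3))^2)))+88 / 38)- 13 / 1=112873/703 = 160.56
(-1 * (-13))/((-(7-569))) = 13/562 = 0.02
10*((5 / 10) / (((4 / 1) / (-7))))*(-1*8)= 70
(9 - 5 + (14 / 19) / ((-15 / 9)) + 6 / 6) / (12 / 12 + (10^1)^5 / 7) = 3031/9500665 = 0.00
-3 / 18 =-1/6 = -0.17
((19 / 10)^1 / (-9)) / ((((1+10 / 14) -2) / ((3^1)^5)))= 3591/20 = 179.55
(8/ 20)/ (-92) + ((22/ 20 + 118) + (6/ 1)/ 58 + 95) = 714354/3335 = 214.20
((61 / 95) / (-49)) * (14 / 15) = -122/9975 = -0.01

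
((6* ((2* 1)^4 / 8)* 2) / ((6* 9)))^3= 64/729 = 0.09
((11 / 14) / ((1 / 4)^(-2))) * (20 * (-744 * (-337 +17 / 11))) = 245121.43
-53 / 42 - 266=-11225/42 = -267.26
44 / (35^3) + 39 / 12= 557551/171500 = 3.25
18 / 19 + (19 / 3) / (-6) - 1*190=-65017/342 = -190.11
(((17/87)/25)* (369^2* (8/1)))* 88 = 543191616/725 = 749229.82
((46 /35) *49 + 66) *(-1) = -652/5 = -130.40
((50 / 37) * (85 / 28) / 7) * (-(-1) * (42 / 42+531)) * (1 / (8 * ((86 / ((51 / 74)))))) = 2059125/6593104 = 0.31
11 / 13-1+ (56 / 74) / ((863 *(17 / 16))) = -1079830/7056751 = -0.15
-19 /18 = -1.06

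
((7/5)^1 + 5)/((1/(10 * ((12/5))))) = 768/5 = 153.60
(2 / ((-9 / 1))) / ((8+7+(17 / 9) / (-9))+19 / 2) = -36/3935 = -0.01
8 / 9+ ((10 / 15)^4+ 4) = 412/81 = 5.09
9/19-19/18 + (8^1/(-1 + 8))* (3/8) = -367/2394 = -0.15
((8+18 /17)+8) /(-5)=-58/17 = -3.41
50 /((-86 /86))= -50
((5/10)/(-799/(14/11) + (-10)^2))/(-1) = 7/7389 = 0.00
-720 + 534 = -186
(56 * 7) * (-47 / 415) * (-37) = 1642.62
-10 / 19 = -0.53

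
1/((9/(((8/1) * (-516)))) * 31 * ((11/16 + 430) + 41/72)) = -66048/1925131 = -0.03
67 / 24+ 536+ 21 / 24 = 539.67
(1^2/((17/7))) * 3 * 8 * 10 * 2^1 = 3360/17 = 197.65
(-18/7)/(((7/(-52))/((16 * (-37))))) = -11308.41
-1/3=-0.33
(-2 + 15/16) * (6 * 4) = -51/2 = -25.50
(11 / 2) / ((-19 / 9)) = -2.61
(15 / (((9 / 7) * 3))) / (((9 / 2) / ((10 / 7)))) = 100/81 = 1.23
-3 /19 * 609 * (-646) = 62118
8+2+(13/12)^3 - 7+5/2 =11701/1728 = 6.77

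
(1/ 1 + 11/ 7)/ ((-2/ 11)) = -99/7 = -14.14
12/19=0.63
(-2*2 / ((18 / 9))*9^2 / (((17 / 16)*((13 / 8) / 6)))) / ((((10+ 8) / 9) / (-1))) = 62208/221 = 281.48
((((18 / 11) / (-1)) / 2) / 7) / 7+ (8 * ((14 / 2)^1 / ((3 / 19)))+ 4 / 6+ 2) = 577781/1617 = 357.32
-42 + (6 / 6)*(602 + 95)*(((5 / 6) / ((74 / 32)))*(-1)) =-32542/111 = -293.17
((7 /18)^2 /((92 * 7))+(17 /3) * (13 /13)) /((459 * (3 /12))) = 168919/3420468 = 0.05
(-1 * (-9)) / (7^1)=9/7 = 1.29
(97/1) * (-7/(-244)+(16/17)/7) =459489/29036 = 15.82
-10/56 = -5/28 = -0.18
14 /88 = 7/44 = 0.16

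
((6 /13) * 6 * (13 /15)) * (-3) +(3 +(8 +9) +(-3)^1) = 49/5 = 9.80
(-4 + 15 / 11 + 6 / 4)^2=625/484 = 1.29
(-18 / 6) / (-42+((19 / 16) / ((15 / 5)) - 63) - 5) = 144/5261 = 0.03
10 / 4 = 5/2 = 2.50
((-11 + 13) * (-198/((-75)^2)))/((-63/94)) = 4136/39375 = 0.11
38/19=2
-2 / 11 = -0.18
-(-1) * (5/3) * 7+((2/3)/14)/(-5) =408/35 = 11.66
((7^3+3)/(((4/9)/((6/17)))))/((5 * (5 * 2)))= 4671/850 = 5.50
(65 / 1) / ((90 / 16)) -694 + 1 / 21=-42991/63 = -682.40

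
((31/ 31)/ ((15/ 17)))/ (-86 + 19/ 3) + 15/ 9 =5924/3585 = 1.65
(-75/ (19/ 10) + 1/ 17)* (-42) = 534702/323 = 1655.42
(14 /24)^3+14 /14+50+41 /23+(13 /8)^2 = 1105315/19872 = 55.62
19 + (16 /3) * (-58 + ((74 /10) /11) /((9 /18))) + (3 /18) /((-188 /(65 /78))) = -105402851/372240 = -283.16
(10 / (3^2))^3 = 1000/729 = 1.37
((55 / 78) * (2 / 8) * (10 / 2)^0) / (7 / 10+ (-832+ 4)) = -275/1290588 = 0.00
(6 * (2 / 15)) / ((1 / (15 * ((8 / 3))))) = 32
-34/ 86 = -17/43 = -0.40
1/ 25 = 0.04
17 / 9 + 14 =143/9 = 15.89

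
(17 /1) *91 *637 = 985439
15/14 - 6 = -69/14 = -4.93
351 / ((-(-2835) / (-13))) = -169/105 = -1.61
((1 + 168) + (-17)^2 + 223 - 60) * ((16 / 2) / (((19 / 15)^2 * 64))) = 139725/2888 = 48.38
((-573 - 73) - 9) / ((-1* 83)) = 655/83 = 7.89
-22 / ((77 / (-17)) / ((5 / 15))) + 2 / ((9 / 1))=116/63 = 1.84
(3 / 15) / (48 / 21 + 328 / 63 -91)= -63/26305 = 0.00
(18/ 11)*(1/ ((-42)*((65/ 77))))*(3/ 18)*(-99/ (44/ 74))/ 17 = 333/4420 = 0.08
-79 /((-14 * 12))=0.47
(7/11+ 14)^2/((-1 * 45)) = -25921/5445 = -4.76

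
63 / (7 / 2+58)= 42/41 = 1.02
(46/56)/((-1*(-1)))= 23/28 = 0.82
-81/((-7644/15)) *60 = 6075/637 = 9.54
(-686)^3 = -322828856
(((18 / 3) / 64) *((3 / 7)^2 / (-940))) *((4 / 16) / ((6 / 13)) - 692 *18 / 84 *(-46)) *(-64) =10314387/1289680 = 8.00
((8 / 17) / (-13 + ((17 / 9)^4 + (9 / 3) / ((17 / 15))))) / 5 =52488/1325605 = 0.04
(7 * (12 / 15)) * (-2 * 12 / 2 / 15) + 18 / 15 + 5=43/25 = 1.72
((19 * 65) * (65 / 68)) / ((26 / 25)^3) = 1049.47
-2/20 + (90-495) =-4051/10 = -405.10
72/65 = 1.11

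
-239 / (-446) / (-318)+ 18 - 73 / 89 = 216833741/12622692 = 17.18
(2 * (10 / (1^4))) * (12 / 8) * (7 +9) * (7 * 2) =6720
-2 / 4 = -1/2 = -0.50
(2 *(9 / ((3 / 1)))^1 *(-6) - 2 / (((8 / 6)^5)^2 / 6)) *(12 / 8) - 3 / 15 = -144739253/2621440 = -55.21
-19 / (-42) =0.45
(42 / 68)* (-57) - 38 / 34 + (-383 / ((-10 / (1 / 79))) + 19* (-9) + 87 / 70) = -19328067/94010 = -205.60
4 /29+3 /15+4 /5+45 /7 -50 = -8614/203 = -42.43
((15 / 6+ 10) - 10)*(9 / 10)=9/4 = 2.25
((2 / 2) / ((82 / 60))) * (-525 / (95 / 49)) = -154350/779 = -198.14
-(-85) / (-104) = -85/104 = -0.82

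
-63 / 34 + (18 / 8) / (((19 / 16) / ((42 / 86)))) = -25767/27778 = -0.93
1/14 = 0.07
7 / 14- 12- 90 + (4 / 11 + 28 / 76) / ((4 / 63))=-75215/836 = -89.97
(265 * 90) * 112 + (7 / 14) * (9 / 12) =21369603/8 = 2671200.38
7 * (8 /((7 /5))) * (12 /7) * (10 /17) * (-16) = -76800/119 = -645.38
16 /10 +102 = 518/5 = 103.60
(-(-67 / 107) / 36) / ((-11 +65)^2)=67/11232432 = 0.00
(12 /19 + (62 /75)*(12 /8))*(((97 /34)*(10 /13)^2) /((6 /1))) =86233/163761 = 0.53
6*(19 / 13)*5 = 570/13 = 43.85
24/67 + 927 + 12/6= 62267/67 = 929.36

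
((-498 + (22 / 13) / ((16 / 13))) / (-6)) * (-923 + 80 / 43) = -52455519/688 = -76243.49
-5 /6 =-0.83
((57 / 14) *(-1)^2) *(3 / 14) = 171/196 = 0.87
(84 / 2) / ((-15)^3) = -14/1125 = -0.01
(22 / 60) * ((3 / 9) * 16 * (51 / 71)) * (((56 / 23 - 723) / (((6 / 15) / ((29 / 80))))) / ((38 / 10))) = -89875379/372324 = -241.39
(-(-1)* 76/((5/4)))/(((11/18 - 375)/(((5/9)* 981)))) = -596448/6739 = -88.51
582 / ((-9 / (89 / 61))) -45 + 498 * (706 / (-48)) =-5463721/732 = -7464.10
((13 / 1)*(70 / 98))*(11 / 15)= 143/21 = 6.81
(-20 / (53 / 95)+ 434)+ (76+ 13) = 25819/53 = 487.15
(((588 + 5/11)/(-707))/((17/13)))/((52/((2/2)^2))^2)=-6473/27499472 = 0.00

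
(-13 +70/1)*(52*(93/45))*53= 324656.80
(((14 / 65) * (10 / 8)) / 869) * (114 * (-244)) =-97356/11297 = -8.62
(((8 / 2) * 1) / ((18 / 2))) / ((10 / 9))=2/5 = 0.40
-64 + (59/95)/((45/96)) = -62.68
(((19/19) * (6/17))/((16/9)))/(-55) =-27/7480 = 0.00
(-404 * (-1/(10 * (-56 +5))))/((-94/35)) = 707/2397 = 0.29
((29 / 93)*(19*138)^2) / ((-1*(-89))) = 66457212/2759 = 24087.43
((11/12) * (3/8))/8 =11/256 = 0.04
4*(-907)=-3628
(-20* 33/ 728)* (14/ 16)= -165/208 = -0.79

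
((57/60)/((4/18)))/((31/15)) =513/248 = 2.07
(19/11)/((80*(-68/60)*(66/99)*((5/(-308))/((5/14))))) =171/272 = 0.63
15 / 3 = 5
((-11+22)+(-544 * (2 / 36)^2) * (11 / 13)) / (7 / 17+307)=171479/5502978 = 0.03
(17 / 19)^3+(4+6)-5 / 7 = 480226/48013 = 10.00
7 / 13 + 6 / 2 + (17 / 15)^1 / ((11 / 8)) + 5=20083/2145 = 9.36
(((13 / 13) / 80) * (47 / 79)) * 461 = 21667/6320 = 3.43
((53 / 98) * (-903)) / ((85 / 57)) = -389709/1190 = -327.49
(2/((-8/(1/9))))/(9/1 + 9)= -1/648 = 0.00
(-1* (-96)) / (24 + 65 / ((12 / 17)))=0.83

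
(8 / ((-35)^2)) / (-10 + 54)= 2/13475 = 0.00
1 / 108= 0.01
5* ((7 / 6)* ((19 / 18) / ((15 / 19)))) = 2527/324 = 7.80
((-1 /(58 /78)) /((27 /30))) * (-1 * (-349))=-45370/87 = -521.49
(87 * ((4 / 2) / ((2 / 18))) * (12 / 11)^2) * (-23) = -5186592/121 = -42864.40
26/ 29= 0.90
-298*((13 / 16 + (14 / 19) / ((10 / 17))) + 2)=-920671/760 = -1211.41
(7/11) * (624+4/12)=13111/33 = 397.30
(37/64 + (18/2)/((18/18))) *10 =3065/32 = 95.78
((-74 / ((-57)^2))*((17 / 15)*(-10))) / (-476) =-37/68229 = 0.00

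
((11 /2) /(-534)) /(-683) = 11/729444 = 0.00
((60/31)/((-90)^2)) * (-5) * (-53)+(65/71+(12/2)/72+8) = 2154145/237708 = 9.06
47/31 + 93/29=4246/899 = 4.72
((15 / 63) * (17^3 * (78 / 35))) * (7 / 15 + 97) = 186752956/735 = 254085.65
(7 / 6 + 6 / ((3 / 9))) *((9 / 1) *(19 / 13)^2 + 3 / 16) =2012155/5408 = 372.07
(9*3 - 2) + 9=34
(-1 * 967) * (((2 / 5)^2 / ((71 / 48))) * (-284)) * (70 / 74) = 5198592/185 = 28100.50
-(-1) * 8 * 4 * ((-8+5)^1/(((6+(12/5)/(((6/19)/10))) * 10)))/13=-24/2665 = -0.01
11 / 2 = 5.50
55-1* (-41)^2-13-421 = -2060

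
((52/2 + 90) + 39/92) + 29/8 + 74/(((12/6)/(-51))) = -325119/184 = -1766.95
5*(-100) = -500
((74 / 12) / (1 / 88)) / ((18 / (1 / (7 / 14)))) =1628/27 = 60.30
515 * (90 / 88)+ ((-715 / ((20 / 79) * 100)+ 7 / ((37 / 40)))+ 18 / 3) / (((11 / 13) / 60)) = -1045749/2035 = -513.88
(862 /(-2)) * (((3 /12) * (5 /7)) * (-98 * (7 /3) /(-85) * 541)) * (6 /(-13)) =51698.55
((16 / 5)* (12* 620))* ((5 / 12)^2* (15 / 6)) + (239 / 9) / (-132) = 12275761/1188 = 10333.13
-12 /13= -0.92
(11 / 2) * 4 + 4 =26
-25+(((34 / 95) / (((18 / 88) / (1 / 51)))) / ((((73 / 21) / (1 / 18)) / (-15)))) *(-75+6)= -304991/12483 = -24.43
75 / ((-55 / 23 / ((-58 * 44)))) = 80040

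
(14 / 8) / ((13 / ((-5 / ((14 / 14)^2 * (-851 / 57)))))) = 1995/44252 = 0.05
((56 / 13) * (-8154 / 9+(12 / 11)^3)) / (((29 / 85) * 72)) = -238824670/1505361 = -158.65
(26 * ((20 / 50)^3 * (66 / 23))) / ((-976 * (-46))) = 429/4033625 = 0.00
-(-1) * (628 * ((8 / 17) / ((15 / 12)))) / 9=20096/765 = 26.27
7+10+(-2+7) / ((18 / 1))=311/18 = 17.28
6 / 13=0.46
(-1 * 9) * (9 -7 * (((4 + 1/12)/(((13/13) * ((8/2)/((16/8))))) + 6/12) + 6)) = 3657/8 = 457.12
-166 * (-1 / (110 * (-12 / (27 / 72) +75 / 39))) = -0.05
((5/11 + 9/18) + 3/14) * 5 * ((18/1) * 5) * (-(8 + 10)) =-729000/77 = -9467.53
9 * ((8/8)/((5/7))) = 63/5 = 12.60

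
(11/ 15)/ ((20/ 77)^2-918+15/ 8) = -521752/651756615 = 0.00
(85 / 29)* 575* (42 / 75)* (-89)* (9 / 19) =-21923370/551 = -39788.33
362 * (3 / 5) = 1086/5 = 217.20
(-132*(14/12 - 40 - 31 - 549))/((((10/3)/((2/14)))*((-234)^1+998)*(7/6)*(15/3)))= 367587/467950 = 0.79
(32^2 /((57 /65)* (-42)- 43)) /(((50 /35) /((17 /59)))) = -792064/306151 = -2.59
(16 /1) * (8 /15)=128/15 = 8.53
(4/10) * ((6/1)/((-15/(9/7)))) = -36/175 = -0.21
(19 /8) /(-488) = -19/3904 = 0.00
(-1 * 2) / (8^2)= -1/32 = -0.03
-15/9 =-5/3 = -1.67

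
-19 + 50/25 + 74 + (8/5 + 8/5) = 301/5 = 60.20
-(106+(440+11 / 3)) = -549.67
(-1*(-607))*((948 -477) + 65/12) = 3470219/12 = 289184.92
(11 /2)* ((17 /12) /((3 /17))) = 3179/72 = 44.15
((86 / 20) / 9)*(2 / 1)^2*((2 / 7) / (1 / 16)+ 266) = 162884/315 = 517.09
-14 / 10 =-7/5 = -1.40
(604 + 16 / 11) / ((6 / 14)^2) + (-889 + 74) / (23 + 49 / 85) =71903015/22044 = 3261.80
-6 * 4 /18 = -4/3 = -1.33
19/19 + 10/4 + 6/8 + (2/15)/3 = 773/180 = 4.29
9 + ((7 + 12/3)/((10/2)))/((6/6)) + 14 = 126/5 = 25.20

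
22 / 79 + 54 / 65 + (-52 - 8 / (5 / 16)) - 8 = -86772/1027 = -84.49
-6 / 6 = -1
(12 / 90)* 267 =178/5 = 35.60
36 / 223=0.16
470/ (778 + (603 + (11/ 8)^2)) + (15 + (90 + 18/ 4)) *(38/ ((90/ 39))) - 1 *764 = 183991251/177010 = 1039.44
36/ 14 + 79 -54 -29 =-10/7 = -1.43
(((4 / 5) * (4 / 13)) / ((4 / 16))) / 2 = 32/65 = 0.49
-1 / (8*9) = -1/72 = -0.01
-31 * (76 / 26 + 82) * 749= -25633776/13 = -1971828.92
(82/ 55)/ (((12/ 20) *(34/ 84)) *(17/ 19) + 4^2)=21812/237259 = 0.09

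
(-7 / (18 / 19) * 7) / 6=-931/108 = -8.62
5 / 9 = 0.56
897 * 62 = 55614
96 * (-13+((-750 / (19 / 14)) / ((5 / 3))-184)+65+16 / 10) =-4213248/95 = -44349.98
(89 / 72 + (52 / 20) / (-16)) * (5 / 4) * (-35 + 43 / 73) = -121361/2628 = -46.18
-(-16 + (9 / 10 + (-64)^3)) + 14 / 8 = 5243217/20 = 262160.85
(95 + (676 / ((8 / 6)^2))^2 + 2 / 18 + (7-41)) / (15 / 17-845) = -354106073/2066400 = -171.36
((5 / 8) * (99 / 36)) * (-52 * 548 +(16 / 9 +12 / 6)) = -7051825/144 = -48971.01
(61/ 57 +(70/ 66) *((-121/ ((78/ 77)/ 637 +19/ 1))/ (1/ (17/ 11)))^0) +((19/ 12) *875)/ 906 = 8316289/2272248 = 3.66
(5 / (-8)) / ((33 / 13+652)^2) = -845/579224648 = 0.00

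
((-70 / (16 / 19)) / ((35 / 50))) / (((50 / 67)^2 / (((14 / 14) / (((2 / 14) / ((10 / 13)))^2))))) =-4179259/676 = -6182.34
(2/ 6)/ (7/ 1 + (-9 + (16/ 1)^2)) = 1/762 = 0.00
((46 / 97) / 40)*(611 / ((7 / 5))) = 14053/2716 = 5.17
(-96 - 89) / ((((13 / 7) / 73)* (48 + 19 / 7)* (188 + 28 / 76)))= -2514631/3303417 = -0.76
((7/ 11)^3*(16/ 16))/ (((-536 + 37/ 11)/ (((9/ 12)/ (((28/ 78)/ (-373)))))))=33943/90024 = 0.38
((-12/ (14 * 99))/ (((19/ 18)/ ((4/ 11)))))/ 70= -24/563255 = 0.00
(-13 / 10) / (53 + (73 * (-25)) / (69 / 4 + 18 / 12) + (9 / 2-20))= 39/1795 = 0.02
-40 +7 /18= -39.61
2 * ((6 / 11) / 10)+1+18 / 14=922/385 = 2.39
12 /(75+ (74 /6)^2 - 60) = 27/376 = 0.07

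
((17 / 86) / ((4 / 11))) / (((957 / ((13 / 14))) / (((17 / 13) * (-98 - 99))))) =-56933/418992 = -0.14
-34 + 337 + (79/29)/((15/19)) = 133306/435 = 306.45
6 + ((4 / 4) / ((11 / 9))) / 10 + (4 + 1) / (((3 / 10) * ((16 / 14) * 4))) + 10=52081/2640 = 19.73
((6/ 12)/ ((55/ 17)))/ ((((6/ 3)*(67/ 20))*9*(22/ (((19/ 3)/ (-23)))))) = -323/10068894 = 0.00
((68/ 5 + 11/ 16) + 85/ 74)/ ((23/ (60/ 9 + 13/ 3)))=502601/68080 = 7.38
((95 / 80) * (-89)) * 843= -1425513/16 = -89094.56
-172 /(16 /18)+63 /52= -9999/52 = -192.29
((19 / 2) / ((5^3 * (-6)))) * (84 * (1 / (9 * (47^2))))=-133/2485125 = 0.00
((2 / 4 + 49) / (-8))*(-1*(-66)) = -3267/8 = -408.38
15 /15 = 1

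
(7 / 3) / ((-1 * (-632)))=7/1896 = 0.00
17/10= 1.70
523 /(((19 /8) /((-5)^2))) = 5505.26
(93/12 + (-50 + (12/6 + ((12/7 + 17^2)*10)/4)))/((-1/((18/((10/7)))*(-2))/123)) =21279861/10 = 2127986.10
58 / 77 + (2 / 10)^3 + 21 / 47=546494/452375 = 1.21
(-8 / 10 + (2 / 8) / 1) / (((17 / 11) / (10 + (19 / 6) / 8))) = -60379/16320 = -3.70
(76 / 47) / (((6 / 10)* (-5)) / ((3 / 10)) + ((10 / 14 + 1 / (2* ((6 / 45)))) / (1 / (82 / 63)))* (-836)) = -8379/25223255 = 0.00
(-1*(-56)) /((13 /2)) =112/13 = 8.62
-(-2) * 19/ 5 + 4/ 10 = 8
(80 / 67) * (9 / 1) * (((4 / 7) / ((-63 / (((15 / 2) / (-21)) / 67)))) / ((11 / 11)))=800/1539727 = 0.00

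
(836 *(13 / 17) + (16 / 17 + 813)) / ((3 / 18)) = 148230/17 = 8719.41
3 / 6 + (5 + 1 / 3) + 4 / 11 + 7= 871/66 = 13.20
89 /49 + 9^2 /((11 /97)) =385972/539 = 716.09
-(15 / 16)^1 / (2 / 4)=-15/8 = -1.88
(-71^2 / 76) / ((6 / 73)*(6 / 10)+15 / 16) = -7359860/109497 = -67.22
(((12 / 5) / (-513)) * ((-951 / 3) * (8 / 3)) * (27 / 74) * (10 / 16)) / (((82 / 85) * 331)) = 26945/9540413 = 0.00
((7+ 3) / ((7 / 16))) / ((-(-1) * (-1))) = -160/7 = -22.86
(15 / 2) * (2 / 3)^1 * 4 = 20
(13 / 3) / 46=13/138 = 0.09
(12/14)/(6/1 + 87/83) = 0.12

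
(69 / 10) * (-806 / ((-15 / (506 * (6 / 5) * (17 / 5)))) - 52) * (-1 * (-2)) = 956334756/625 = 1530135.61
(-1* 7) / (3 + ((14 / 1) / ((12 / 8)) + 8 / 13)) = -273/505 = -0.54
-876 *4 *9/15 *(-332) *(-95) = -66309696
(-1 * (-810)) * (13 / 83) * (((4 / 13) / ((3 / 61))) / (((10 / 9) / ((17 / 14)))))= 503982/581 = 867.44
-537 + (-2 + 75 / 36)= -536.92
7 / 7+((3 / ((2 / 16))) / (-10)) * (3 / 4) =-4/5 = -0.80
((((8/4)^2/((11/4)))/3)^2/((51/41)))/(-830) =-5248/23048685 = 0.00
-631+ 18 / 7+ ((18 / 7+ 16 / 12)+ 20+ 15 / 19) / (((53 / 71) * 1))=-12589816/21147 = -595.35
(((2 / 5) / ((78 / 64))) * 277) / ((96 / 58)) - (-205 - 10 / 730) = 11100746/42705 = 259.94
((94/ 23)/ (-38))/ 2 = -47/874 = -0.05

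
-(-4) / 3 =4/3 = 1.33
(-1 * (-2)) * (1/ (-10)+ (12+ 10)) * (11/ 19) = 2409/95 = 25.36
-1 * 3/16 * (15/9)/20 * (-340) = 85/16 = 5.31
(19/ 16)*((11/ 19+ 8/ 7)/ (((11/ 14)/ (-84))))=-4809/22 = -218.59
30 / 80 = 3/8 = 0.38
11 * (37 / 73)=407/73 = 5.58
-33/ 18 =-11/6 = -1.83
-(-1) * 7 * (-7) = -49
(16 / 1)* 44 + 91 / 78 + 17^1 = 4333/6 = 722.17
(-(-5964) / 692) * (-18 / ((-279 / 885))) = 2639070/5363 = 492.09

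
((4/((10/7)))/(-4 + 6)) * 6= 42/5 = 8.40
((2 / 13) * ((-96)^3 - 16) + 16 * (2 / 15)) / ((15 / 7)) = -63519.66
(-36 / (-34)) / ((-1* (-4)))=9/34 = 0.26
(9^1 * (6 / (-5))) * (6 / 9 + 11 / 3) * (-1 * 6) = 280.80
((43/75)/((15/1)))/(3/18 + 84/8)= 43/12000 = 0.00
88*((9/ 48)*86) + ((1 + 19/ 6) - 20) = 1403.17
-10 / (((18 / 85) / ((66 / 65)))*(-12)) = 935/234 = 4.00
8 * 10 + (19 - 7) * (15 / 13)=1220/13 = 93.85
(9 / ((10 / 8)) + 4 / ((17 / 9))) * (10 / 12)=132/17 = 7.76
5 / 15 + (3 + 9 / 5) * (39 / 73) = 3173/1095 = 2.90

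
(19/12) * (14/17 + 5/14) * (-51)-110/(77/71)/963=-5147137/53928 = -95.44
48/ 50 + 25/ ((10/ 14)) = 899/25 = 35.96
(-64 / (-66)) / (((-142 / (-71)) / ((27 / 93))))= 48/341 = 0.14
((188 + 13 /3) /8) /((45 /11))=5.88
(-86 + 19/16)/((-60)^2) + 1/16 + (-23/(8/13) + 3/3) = -2092957/57600 = -36.34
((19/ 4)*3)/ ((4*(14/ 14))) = 57/16 = 3.56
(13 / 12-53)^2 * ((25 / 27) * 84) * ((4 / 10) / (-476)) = -1940645/11016 = -176.17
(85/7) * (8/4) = 170/7 = 24.29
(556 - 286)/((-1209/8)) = -1.79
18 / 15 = 6/5 = 1.20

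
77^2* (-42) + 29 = -248989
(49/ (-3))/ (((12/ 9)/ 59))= -2891/4 = -722.75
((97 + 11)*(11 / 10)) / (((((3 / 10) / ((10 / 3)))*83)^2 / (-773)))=-34012000/20667 = -1645.72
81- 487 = -406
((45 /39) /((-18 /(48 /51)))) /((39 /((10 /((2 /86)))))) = -17200/25857 = -0.67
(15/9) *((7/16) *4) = 35/12 = 2.92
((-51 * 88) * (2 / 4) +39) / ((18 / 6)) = -735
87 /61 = 1.43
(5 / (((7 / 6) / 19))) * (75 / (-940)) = -6.50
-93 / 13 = -7.15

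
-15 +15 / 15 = -14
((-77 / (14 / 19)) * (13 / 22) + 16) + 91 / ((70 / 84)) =1269/20 = 63.45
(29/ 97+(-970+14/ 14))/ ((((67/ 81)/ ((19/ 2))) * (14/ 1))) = -794.69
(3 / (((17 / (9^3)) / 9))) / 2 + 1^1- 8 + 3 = 19547/34 = 574.91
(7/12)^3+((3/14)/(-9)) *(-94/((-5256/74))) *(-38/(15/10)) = 2640443/2649024 = 1.00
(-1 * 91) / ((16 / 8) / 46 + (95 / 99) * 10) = -207207/21949 = -9.44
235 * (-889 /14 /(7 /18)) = -268605/7 = -38372.14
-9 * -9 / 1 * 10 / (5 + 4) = 90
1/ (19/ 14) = 14/19 = 0.74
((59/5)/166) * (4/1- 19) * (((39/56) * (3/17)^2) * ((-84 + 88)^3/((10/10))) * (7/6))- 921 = -22133445/23987 = -922.73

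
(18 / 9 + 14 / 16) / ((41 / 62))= 713/164 = 4.35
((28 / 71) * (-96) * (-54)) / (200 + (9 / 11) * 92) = 399168/53747 = 7.43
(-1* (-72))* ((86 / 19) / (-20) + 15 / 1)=101052/95 = 1063.71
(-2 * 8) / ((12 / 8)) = -32/3 = -10.67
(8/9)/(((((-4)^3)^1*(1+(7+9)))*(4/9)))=-1/544 = 0.00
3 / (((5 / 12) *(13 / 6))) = 216/65 = 3.32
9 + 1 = 10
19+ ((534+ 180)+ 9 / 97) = 71110/97 = 733.09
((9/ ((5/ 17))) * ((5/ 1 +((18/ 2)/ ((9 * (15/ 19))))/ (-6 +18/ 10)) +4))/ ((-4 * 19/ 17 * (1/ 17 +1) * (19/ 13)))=-8750053/227430 = -38.47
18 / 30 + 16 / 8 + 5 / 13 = 194/65 = 2.98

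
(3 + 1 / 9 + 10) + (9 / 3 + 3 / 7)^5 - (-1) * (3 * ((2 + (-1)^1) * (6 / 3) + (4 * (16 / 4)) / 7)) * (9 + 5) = 100874182/151263 = 666.88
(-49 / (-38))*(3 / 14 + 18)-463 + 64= -28539/76 = -375.51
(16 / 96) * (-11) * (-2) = 11/3 = 3.67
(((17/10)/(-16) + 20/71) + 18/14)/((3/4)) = 116191/59640 = 1.95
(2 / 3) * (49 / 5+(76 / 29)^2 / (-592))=3045856/466755 = 6.53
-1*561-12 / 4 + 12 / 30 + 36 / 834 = -563.56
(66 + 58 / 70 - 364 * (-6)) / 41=78779/1435 = 54.90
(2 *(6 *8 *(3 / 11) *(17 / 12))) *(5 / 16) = 255/22 = 11.59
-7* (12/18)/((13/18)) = -84/13 = -6.46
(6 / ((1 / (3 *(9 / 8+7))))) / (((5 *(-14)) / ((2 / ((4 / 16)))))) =-16.71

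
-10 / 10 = -1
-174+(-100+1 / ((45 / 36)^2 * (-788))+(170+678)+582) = 1156.00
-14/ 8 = -7/4 = -1.75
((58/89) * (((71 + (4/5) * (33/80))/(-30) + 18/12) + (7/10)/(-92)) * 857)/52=-379530163/39916500 = -9.51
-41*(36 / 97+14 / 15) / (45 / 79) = -93.89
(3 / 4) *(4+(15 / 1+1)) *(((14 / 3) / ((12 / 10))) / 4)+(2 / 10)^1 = 887/60 = 14.78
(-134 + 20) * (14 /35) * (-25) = 1140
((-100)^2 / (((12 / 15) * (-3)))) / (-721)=12500/2163 = 5.78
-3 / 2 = -1.50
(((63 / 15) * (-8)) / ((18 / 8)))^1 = -224/15 = -14.93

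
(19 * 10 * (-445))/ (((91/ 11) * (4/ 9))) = -4185225/182 = -22995.74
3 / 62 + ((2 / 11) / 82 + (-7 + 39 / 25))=-3767457/699050 = -5.39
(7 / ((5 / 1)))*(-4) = -28/5 = -5.60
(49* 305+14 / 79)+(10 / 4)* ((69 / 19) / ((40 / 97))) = 359452123/24016 = 14967.19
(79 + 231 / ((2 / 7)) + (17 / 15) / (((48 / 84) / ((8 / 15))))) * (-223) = -89166773/450 = -198148.38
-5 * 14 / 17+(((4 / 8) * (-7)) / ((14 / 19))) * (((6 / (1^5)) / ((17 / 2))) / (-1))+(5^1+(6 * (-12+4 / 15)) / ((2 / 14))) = -41528/85 = -488.56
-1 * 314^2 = -98596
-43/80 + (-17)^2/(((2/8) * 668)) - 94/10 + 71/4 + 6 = 41531/2672 = 15.54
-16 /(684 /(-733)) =2932/171 = 17.15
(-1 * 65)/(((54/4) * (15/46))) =-14.77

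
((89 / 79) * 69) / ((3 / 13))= 26611/79 = 336.85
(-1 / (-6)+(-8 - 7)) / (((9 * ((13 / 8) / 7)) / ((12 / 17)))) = -9968/1989 = -5.01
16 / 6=8/3 = 2.67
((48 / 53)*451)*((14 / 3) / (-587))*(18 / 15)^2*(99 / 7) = -66.13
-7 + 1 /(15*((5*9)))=-4724/675 = -7.00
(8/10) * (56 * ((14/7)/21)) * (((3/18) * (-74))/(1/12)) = -9472/15 = -631.47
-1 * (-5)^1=5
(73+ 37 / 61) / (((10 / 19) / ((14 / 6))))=59717/183 = 326.32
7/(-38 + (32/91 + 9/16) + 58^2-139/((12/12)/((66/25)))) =254800/107742331 = 0.00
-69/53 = -1.30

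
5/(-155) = -1/31 = -0.03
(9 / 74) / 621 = 1/5106 = 0.00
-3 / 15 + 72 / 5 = 71/5 = 14.20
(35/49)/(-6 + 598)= 5/4144 = 0.00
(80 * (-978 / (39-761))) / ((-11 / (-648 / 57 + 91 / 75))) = 37740368/377245 = 100.04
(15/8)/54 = 5/144 = 0.03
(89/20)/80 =89/1600 = 0.06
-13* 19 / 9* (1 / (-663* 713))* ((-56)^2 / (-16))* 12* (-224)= 3336704/109089 = 30.59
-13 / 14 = -0.93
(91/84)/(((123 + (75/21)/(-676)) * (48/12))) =15379/6984132 = 0.00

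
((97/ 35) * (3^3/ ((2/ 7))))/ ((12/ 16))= 1746/5 = 349.20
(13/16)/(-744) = -13/11904 = 0.00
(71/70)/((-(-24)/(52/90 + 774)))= 309347/9450 = 32.74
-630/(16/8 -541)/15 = 6/77 = 0.08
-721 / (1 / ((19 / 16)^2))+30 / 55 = -2861555/2816 = -1016.18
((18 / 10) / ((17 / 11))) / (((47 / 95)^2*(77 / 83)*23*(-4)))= -1348335/24184132 = -0.06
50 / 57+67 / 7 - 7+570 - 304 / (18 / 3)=69530/133 = 522.78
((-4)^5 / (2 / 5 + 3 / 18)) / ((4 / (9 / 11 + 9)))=-829440/187 = -4435.51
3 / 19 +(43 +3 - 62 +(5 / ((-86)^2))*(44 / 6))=-15.84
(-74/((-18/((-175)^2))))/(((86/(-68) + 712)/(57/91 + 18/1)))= 621923750/188487 = 3299.56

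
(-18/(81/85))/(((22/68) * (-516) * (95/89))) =0.11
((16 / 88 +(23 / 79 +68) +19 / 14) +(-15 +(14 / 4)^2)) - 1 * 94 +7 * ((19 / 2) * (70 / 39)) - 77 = 14650879/948948 = 15.44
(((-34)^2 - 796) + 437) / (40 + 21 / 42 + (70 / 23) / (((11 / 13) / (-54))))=-403282/77787 = -5.18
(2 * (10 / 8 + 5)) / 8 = 25/16 = 1.56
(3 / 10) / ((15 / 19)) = 19/50 = 0.38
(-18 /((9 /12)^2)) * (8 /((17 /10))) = -2560/17 = -150.59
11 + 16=27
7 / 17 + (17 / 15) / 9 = 1234/2295 = 0.54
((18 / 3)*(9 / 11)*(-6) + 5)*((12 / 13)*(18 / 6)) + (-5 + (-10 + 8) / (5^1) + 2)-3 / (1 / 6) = -63721/715 = -89.12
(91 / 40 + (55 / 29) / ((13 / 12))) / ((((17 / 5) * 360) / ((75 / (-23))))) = -17855/1664832 = -0.01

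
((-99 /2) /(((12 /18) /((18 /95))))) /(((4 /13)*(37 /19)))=-34749/1480 = -23.48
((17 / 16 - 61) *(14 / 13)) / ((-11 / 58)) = 340.34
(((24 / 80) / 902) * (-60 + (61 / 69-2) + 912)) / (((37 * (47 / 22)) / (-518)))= -410977/221605 = -1.85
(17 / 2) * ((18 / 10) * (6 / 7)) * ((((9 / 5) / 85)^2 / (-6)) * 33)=-24057/743750 = -0.03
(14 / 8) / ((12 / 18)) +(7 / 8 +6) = 19/2 = 9.50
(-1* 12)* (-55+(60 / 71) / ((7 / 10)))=320820/497 = 645.51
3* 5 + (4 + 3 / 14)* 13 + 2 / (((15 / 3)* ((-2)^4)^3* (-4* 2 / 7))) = 40017871/573440 = 69.79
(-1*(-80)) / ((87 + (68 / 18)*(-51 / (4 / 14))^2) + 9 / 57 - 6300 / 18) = 608/912803 = 0.00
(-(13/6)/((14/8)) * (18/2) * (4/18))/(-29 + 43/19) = 0.09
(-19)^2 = 361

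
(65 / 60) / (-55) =-13/660 = -0.02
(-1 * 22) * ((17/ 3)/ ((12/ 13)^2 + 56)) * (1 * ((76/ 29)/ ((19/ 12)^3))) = -18203328/12573269 = -1.45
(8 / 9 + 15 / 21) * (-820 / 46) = -41410/1449 = -28.58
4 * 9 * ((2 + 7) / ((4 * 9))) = 9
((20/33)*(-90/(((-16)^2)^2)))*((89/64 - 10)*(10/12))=68875/11534336 = 0.01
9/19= 0.47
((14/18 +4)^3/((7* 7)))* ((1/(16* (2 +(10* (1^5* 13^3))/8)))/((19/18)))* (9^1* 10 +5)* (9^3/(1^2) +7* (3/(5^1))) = 48578777/14543739 = 3.34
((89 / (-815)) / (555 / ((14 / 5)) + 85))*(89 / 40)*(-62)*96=5.11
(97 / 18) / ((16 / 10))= 485/144 = 3.37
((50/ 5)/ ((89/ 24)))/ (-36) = -20/267 = -0.07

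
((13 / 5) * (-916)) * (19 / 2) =-113126/5 = -22625.20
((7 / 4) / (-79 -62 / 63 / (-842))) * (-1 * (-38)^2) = 67023621/2095286 = 31.99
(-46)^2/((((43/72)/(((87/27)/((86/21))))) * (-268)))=-10.40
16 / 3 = 5.33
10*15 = 150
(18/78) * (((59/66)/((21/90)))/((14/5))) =4425/14014 = 0.32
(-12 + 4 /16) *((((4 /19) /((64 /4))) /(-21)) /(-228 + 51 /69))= -1081/33369168 = 0.00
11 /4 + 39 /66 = 147/44 = 3.34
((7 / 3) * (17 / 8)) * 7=833/24 = 34.71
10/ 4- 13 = -21/2 = -10.50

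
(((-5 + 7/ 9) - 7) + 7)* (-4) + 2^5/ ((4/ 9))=800/9 = 88.89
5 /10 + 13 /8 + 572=4593/8 = 574.12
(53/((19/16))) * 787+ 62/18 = 6006973/171 = 35128.50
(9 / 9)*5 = 5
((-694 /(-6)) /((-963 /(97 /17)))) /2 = -33659/98226 = -0.34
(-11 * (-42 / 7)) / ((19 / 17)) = 1122/19 = 59.05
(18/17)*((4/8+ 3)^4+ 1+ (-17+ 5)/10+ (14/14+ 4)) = 111501/680 = 163.97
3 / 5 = 0.60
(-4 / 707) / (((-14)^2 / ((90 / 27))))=-10/103929 = 0.00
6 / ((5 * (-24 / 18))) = -9/10 = -0.90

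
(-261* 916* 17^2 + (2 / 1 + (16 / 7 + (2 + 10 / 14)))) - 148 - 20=-69093125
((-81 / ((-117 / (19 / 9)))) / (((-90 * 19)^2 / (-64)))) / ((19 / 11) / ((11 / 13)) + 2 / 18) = -242/16283475 = 0.00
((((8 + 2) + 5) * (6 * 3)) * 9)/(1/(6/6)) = 2430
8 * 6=48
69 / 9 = 23/3 = 7.67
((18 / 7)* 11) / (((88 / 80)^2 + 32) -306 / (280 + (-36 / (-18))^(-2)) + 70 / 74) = 821244600/959978719 = 0.86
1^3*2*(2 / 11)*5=20/11 = 1.82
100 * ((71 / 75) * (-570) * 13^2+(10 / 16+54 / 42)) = -127666685/14 = -9119048.93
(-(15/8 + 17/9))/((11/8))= -271/99 = -2.74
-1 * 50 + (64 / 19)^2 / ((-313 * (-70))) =-197735702/3954755 = -50.00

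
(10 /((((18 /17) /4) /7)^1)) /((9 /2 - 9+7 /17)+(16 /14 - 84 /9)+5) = -566440/15591 = -36.33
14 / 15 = 0.93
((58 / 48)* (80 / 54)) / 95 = 29/1539 = 0.02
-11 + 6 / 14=-74/7 = -10.57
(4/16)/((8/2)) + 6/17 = 0.42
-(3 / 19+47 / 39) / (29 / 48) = -16160/7163 = -2.26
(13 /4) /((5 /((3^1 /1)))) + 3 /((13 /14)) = 1347/260 = 5.18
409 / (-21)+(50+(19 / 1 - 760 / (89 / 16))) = -162800/1869 = -87.11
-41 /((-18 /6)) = 41/3 = 13.67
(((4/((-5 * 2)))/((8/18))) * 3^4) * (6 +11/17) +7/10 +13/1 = -40024/85 = -470.87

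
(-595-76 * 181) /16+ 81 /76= -272345/304 = -895.87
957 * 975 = 933075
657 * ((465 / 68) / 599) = 305505/40732 = 7.50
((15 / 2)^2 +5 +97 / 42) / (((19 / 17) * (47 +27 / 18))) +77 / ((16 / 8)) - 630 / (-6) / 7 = 111368/2037 = 54.67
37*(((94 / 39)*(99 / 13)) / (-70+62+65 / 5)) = 114774/845 = 135.83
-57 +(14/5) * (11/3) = -701/15 = -46.73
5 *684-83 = 3337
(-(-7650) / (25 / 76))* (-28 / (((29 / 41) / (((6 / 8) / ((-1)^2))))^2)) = -615720042/841 = -732128.47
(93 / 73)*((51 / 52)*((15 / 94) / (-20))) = -0.01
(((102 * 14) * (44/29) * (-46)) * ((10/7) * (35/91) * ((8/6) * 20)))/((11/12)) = -600576000/377 = -1593039.79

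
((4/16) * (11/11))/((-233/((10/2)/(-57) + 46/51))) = -263/301036 = 0.00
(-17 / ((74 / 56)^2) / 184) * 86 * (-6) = 859656/31487 = 27.30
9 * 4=36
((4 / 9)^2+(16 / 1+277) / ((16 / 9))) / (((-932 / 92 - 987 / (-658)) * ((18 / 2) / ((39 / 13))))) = -4918619/771768 = -6.37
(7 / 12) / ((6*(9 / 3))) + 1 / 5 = 251/1080 = 0.23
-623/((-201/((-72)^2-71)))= 3185399/201 = 15847.76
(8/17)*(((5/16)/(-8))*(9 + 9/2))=-135/544 = -0.25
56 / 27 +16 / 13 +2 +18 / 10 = 12469/1755 = 7.10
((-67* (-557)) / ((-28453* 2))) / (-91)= 37319/5178446 = 0.01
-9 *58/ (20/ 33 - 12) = 8613/188 = 45.81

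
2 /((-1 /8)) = -16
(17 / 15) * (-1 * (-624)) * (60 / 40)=5304/5 = 1060.80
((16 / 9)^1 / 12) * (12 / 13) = 16/117 = 0.14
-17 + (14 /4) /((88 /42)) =-1349/88 = -15.33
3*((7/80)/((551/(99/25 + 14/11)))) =30219/12122000 = 0.00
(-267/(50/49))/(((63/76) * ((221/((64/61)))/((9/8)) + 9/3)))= -568176/342425 = -1.66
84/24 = 7/2 = 3.50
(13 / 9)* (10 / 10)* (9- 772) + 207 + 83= -812.11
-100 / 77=-1.30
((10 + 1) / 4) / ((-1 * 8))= -11/32 = -0.34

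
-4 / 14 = -2/7 = -0.29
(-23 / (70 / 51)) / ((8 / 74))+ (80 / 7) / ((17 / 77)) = -491417/4760 = -103.24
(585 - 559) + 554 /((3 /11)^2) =67268/9 = 7474.22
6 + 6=12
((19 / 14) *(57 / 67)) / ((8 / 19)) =20577/7504 = 2.74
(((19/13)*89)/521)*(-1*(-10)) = 16910/6773 = 2.50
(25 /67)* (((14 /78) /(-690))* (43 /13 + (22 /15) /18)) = -20818/63284247 = 0.00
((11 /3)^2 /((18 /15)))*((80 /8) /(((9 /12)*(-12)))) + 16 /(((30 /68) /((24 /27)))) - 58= -46427/1215 = -38.21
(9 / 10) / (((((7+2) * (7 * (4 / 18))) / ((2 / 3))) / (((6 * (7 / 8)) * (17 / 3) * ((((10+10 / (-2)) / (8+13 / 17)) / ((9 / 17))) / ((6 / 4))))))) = 4913/5364 = 0.92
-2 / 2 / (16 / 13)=-13/16 = -0.81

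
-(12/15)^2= -16/25 = -0.64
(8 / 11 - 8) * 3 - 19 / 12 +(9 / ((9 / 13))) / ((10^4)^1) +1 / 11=-7692071/330000 = -23.31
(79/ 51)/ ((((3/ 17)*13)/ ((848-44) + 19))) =65017/117 = 555.70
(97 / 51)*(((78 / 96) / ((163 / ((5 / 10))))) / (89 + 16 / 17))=1261/23925792 = 0.00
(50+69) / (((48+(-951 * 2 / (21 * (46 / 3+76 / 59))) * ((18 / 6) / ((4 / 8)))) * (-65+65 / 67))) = -0.12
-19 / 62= -0.31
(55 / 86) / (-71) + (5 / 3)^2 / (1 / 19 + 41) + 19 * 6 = 488902393/4286412 = 114.06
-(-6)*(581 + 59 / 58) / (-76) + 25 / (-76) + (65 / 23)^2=-38.29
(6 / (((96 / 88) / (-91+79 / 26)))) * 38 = -477983/26 = -18383.96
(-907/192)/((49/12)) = -907/784 = -1.16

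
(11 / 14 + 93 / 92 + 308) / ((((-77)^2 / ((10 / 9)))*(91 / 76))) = 12635570/260597337 = 0.05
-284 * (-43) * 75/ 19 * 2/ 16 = 228975/38 = 6025.66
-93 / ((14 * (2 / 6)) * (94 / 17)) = -4743/1316 = -3.60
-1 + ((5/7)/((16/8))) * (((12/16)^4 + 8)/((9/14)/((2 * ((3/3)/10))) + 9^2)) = -291179/301824 = -0.96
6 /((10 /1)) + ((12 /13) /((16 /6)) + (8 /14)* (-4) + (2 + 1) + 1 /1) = 2421/910 = 2.66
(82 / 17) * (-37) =-3034/17 = -178.47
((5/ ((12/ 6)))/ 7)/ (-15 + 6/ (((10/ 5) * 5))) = -25/1008 = -0.02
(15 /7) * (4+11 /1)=225/7 = 32.14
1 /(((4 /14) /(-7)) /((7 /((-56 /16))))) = 49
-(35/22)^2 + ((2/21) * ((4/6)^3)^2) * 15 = -5941415/2469852 = -2.41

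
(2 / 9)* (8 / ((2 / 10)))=8.89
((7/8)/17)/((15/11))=0.04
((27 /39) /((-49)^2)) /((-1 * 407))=-9/12703691 = 0.00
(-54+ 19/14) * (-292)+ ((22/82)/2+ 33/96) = 141178213/9184 = 15372.19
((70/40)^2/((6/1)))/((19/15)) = 245/608 = 0.40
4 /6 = 0.67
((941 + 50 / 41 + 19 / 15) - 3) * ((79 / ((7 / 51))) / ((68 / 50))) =228467605/574 = 398027.19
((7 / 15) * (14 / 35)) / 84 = 1/450 = 0.00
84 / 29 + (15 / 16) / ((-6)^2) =16273/5568 = 2.92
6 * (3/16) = 9/8 = 1.12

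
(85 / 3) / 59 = 85/177 = 0.48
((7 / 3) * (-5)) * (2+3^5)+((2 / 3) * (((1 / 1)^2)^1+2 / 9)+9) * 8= -2779.81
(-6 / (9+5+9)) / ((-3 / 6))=12/23 = 0.52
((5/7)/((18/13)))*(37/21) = 2405/2646 = 0.91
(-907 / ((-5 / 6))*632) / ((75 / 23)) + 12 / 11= 290052844/1375 = 210947.52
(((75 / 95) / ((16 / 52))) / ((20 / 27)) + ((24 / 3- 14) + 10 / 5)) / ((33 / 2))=-163/5016 = -0.03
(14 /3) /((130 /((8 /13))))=56/2535 = 0.02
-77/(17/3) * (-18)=244.59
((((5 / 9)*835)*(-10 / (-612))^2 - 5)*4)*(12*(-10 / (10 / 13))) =213680740/70227 = 3042.71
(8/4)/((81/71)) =142/81 = 1.75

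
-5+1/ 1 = -4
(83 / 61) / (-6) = -83/366 = -0.23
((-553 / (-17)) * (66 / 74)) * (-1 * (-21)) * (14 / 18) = 298067/629 = 473.87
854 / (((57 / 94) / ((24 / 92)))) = 160552/437 = 367.40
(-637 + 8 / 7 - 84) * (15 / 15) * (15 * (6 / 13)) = -453510/91 = -4983.63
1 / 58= 0.02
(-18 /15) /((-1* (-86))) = -3/215 = -0.01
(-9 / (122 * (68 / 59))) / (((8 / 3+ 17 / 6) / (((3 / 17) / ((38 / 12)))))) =-4779/7368922 = 0.00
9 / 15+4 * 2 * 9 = 363/5 = 72.60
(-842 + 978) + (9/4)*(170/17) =317/2 = 158.50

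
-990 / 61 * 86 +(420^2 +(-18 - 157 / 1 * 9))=10587969/61 = 173573.26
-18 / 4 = -4.50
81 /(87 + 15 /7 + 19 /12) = 6804/7621 = 0.89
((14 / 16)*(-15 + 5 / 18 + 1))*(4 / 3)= -1729/108 = -16.01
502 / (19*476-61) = 502/8983 = 0.06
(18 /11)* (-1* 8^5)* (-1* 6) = 3538944/11 = 321722.18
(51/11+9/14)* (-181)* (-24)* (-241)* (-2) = 851132952/77 = 11053674.70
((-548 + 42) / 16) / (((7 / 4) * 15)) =-253/210 = -1.20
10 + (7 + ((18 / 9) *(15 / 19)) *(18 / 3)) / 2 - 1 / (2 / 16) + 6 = 617/38 = 16.24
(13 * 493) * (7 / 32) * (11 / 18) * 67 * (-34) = -562088527/288 = -1951696.27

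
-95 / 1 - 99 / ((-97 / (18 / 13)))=-118013/1261 = -93.59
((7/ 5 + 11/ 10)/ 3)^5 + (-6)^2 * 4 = 1122869/7776 = 144.40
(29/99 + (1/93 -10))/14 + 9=178468/21483 = 8.31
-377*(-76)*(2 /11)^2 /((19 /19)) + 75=123683/121 = 1022.17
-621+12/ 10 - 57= -676.80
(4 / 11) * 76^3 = 1755904/11 = 159627.64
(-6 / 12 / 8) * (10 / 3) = -5/24 = -0.21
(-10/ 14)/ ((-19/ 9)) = 45/133 = 0.34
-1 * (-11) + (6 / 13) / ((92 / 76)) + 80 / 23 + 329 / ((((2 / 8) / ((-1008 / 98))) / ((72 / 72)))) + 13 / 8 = -32338681/2392 = -13519.52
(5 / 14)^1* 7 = 5/2 = 2.50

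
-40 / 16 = -5/2 = -2.50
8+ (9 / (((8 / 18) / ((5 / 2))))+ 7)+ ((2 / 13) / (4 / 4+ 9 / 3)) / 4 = 65.63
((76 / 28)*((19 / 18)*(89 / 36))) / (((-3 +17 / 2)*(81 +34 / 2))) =32129/2444904 = 0.01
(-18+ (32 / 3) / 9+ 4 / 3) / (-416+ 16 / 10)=1045/27972 = 0.04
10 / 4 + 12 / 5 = 49/10 = 4.90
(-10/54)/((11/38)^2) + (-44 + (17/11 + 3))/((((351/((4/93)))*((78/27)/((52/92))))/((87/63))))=-2.21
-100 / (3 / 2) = -200/3 = -66.67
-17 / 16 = -1.06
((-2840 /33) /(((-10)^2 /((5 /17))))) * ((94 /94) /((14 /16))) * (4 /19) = -4544/74613 = -0.06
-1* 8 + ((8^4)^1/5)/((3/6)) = 8152/5 = 1630.40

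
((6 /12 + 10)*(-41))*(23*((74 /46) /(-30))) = 530.95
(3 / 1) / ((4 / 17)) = 51/4 = 12.75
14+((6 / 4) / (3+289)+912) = 540787/584 = 926.01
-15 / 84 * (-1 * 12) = 15/7 = 2.14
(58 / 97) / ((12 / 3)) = 29/194 = 0.15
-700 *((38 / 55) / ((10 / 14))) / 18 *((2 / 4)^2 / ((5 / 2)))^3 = -931/24750 = -0.04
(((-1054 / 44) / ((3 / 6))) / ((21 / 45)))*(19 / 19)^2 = -7905/77 = -102.66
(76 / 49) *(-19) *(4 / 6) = -2888/147 = -19.65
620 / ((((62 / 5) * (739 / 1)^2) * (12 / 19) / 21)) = 3325/1092242 = 0.00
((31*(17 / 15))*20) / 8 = 527/6 = 87.83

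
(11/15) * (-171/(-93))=209/155 = 1.35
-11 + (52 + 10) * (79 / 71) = 4117/71 = 57.99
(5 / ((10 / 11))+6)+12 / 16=49/4 = 12.25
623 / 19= 32.79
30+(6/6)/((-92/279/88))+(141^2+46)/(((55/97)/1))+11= 44171412/1265 = 34918.11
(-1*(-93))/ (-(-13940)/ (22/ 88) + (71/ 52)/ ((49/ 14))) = 5642/3382797 = 0.00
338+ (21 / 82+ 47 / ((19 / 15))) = 584813/1558 = 375.36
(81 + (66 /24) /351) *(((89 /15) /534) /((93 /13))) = 22747/180792 = 0.13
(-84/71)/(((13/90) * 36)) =-210/923 = -0.23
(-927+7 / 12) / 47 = -11117/564 = -19.71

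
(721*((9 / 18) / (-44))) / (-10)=721/880 = 0.82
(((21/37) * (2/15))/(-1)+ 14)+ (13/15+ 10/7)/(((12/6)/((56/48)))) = 101653/6660 = 15.26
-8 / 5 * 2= -16/5 = -3.20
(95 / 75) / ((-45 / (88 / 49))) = -1672/33075 = -0.05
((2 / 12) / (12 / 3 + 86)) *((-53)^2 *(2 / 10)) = 2809/2700 = 1.04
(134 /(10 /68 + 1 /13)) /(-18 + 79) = 59228/6039 = 9.81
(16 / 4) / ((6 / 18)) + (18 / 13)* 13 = 30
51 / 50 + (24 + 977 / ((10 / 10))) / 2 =12538/25 = 501.52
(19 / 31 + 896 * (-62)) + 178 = -55373.39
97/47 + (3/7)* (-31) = -3692/329 = -11.22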